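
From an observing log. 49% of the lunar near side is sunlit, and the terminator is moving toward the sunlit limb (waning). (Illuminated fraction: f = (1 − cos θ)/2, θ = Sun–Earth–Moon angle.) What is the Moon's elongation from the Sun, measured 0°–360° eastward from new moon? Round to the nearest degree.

271°

Invert f = (1 − cos θ)/2 to get cos θ = 1 − 2(0.49) = 0.020, hence θ₀ = arccos 0.020 = 88.9°.
A waning Moon lies in 180°–360°, so θ = 360° − 88.9° = 271.1°.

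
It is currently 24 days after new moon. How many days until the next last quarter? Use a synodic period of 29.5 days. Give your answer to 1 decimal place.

Last quarter is 0.75 of the way through the cycle: age 0.75 × 29.5 = 22.125 d.
Already past this cycle's last quarter; the next is at 22.125 + 29.5 = 51.625 d, so 51.625 − 24 = 27.625 days.

27.6 days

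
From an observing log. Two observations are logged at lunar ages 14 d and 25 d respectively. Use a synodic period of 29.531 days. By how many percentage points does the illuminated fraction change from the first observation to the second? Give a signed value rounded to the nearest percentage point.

θ₁ = 360° × 14/29.531 = 170.7°, f₁ = (1 − cos θ₁)/2 = 0.993.
θ₂ = 360° × 25/29.531 = 304.8°, f₂ = (1 − cos θ₂)/2 = 0.215.
Change = f₂ − f₁ = -0.778 → -78 percentage points.

-78 percentage points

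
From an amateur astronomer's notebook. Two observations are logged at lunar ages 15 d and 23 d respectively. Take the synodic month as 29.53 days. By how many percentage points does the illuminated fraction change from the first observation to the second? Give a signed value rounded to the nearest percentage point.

θ₁ = 360° × 15/29.53 = 182.9°, f₁ = (1 − cos θ₁)/2 = 0.999.
θ₂ = 360° × 23/29.53 = 280.4°, f₂ = (1 − cos θ₂)/2 = 0.410.
Change = f₂ − f₁ = -0.590 → -59 percentage points.

-59 pp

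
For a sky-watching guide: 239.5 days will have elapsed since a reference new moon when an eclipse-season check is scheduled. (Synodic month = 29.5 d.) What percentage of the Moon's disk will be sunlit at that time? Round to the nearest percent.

Reduce mod P: 239.5 − 8×29.5 = 3.50 d into the current lunation.
The Moon has covered 3.50/29.5 of its cycle, so θ ≈ 360° × 3.50/29.5 = 42.7°.
Illuminated fraction = (1 − cos 42.7°)/2 = (1 − 0.735)/2 ≈ 0.133, so 13%.

13%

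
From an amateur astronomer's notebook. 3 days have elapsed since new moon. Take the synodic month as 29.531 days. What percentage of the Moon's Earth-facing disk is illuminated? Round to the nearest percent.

10%

Elongation θ = 360° × 3/29.531 ≈ 36.6°.
With cos θ = 0.803, the lit fraction is (1 − 0.803)/2 ≈ 0.098, so 10%.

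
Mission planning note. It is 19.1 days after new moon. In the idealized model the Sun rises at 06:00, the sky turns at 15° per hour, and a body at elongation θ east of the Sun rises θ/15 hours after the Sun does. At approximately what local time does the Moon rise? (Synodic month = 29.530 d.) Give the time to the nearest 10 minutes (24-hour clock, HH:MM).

21:30

Elongation θ = 360° × 19.1/29.530 ≈ 232.8°.
At 15° of sky rotation per hour, 232.8° corresponds to a 15.52 h lag.
06:00 + 15.523 h ≈ 21:31 → 21:30 to the nearest ten minutes.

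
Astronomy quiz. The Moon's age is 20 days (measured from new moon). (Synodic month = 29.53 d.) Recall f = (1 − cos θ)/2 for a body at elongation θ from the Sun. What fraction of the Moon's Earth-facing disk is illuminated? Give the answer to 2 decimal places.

0.72

Phase angle: θ = 360°·(20 d)/(29.53 d) = 243.8°.
Illuminated fraction = (1 − cos 243.8°)/2 = (1 − (-0.441))/2 ≈ 0.721.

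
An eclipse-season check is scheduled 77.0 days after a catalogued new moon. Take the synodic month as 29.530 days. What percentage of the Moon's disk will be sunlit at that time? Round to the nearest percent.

77.0 d spans 2 complete synodic months (2 × 29.530 = 59.06 d) plus 17.94 d.
Elongation θ = 360° × 17.94/29.530 ≈ 218.7°.
Illuminated fraction = (1 − cos 218.7°)/2 = (1 − (-0.780))/2 ≈ 0.890, so 89%.

89%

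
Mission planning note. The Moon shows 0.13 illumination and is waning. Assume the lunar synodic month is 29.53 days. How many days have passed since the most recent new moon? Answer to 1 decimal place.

Invert f = (1 − cos θ)/2 to get cos θ = 1 − 2(0.13) = 0.740, hence θ₀ = arccos 0.740 = 42.3°.
A waning Moon lies in 180°–360°, so θ = 360° − 42.3° = 317.7°.
Age = 29.53 × 317.7°/360° ≈ 26.06 days.

26.1 days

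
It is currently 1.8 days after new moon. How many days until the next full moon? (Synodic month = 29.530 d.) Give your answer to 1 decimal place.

13.0 days

Full moon is 0.5 of the way through the cycle: age 0.5 × 29.530 = 14.765 d.
That is 14.765 − 1.8 = 12.965 days ahead.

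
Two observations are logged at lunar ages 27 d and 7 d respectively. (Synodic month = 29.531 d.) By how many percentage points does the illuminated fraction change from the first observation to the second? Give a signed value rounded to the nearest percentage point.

θ₁ = 360° × 27/29.531 = 329.1°, f₁ = (1 − cos θ₁)/2 = 0.071.
θ₂ = 360° × 7/29.531 = 85.3°, f₂ = (1 − cos θ₂)/2 = 0.459.
Change = f₂ − f₁ = +0.389 → +39 percentage points.

+39 pp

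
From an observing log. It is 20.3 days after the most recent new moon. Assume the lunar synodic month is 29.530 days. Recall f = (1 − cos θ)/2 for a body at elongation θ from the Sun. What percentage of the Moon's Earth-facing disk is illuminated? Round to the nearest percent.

Phase angle: θ = 360°·(20.3 d)/(29.530 d) = 247.5°.
Illuminated fraction = (1 − cos 247.5°)/2 = (1 − (-0.383))/2 ≈ 0.692, so 69%.

69%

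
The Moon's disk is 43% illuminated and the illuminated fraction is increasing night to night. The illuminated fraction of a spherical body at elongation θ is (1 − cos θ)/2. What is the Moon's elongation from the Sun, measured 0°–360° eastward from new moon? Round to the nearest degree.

Invert f = (1 − cos θ)/2 to get cos θ = 1 − 2(0.43) = 0.140, hence θ₀ = arccos 0.140 = 82.0°.
Before full moon the principal value applies: θ = 82.0°.

82°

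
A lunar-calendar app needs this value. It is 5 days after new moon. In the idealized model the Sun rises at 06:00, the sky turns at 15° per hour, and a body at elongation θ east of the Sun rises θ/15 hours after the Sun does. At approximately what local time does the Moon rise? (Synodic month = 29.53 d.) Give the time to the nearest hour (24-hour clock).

The Moon has covered 5/29.53 of its cycle, so θ ≈ 360° × 5/29.53 = 61.0°.
Delay after the Sun = 61.0° / (15°/h) ≈ 4.06 h.
06:00 + 4.06 h ≈ 10:04 → 10:00 to the nearest hour.

10:00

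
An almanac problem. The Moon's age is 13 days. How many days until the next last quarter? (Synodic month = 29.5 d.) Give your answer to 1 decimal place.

Last quarter occurs at elongation 270°, i.e. at age 29.5 × 270/360 = 22.125 d.
So 9.125 days remain (22.125 − 13).

9.1 days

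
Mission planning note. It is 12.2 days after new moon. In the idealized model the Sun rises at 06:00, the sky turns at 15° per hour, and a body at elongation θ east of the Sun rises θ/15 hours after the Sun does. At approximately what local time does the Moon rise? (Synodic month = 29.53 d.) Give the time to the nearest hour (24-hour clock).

The Moon has covered 12.2/29.53 of its cycle, so θ ≈ 360° × 12.2/29.53 = 148.7°.
At 15° of sky rotation per hour, 148.7° corresponds to a 9.92 h lag.
06:00 + 9.92 h ≈ 15:55 → 16:00 to the nearest hour.

16:00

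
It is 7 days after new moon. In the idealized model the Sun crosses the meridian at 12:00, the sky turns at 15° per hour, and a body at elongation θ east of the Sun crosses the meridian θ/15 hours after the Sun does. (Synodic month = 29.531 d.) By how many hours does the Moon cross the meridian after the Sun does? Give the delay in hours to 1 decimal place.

The Moon has covered 7/29.531 of its cycle, so θ ≈ 360° × 7/29.531 = 85.3°.
The Moon trails the Sun by θ/15 = 85.3/15 ≈ 5.69 hours.
So the Moon crosses the meridian 5.69 h after the Sun.

5.7 h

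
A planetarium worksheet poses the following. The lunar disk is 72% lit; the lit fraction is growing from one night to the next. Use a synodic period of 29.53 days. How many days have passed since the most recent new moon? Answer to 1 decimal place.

cos θ = 1 − 2f = -0.440, giving a principal value of 116.1°.
Before full moon the principal value applies: θ = 116.1°.
Age = 29.53 × 116.1°/360° ≈ 9.52 days.

9.5 days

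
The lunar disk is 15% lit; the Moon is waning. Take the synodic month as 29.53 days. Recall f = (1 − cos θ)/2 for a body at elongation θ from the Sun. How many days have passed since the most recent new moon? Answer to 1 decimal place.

25.8 days

cos θ = 1 − 2f = 0.700, giving a principal value of 45.6°.
A waning Moon lies in 180°–360°, so θ = 360° − 45.6° = 314.4°.
That fraction of the synodic month is 314.4/360 × 29.53 d ≈ 25.79 d.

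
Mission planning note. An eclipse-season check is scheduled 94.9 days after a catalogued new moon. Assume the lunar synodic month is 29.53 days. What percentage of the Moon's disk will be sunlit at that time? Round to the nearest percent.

94.9 d spans 3 complete synodic months (3 × 29.53 = 88.59 d) plus 6.31 d.
The Moon has covered 6.31/29.53 of its cycle, so θ ≈ 360° × 6.31/29.53 = 76.9°.
With cos θ = 0.226, the lit fraction is (1 − 0.226)/2 ≈ 0.387, so 39%.

39%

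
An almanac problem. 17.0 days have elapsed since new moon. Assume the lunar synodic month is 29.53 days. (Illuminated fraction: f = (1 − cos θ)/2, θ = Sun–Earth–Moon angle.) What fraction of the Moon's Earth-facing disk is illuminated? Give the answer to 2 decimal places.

0.94

The Moon has covered 17.0/29.53 of its cycle, so θ ≈ 360° × 17.0/29.53 = 207.2°.
Illuminated fraction = (1 − cos 207.2°)/2 = (1 − (-0.889))/2 ≈ 0.945.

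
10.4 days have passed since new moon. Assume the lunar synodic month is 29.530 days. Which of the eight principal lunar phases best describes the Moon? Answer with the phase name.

waxing gibbous

At 10.4/29.530 of the cycle, θ ≈ 127° — the waxing gibbous range.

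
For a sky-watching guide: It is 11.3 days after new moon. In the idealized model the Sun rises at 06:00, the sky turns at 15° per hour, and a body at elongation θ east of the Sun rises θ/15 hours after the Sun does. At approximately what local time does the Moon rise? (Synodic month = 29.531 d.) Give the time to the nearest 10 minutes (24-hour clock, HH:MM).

15:10

Phase angle: θ = 360°·(11.3 d)/(29.531 d) = 137.8°.
At 15° of sky rotation per hour, 137.8° corresponds to a 9.18 h lag.
06:00 + 9.184 h ≈ 15:11 → 15:10 to the nearest ten minutes.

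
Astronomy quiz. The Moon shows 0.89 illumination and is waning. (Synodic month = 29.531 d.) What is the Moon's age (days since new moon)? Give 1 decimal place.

17.9 days

Invert f = (1 − cos θ)/2 to get cos θ = 1 − 2(0.89) = -0.780, hence θ₀ = arccos -0.780 = 141.3°.
Since the Moon is past full (waning), take the reflex angle: θ = 360° − 141.3° = 218.7°.
That fraction of the synodic month is 218.7/360 × 29.531 d ≈ 17.94 d.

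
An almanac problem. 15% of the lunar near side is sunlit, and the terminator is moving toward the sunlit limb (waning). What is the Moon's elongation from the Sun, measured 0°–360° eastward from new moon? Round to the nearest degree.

Invert f = (1 − cos θ)/2 to get cos θ = 1 − 2(0.15) = 0.700, hence θ₀ = arccos 0.700 = 45.6°.
Waning ⇒ past full, so θ = 360° − 45.6° = 314.4°.

314°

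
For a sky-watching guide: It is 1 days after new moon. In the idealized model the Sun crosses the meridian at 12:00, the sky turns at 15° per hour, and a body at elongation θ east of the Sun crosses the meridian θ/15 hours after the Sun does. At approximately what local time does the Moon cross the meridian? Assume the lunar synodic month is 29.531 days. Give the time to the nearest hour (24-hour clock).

13:00

The Moon has covered 1/29.531 of its cycle, so θ ≈ 360° × 1/29.531 = 12.2°.
At 15° of sky rotation per hour, 12.2° corresponds to a 0.81 h lag.
12:00 + 0.81 h ≈ 12:49 → 13:00 to the nearest hour.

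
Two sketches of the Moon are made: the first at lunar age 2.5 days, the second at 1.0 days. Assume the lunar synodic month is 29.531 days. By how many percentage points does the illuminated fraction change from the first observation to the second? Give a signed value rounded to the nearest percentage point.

-6 pp

θ₁ = 360° × 2.5/29.531 = 30.5°, f₁ = (1 − cos θ₁)/2 = 0.069.
θ₂ = 360° × 1.0/29.531 = 12.2°, f₂ = (1 − cos θ₂)/2 = 0.011.
Change = f₂ − f₁ = -0.058 → -6 percentage points.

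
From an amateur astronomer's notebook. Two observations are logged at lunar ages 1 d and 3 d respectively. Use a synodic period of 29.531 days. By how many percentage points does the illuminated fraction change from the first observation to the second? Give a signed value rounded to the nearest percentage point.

First observation: θ = 360°·1/29.531 = 12.2°, so f = 0.011.
Second observation: θ = 36.6°, f = 0.098.
Δf = 0.098 − 0.011 = +0.087, i.e. +9 pp.

+9 pp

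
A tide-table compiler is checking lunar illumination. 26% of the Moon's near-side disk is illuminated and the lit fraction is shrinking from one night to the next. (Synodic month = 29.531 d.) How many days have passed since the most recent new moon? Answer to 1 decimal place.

24.5 days

cos θ = 1 − 2f = 0.480, giving a principal value of 61.3°.
A waning Moon lies in 180°–360°, so θ = 360° − 61.3° = 298.7°.
At 360°/29.531 d per day, 298.7° corresponds to 24.50 days.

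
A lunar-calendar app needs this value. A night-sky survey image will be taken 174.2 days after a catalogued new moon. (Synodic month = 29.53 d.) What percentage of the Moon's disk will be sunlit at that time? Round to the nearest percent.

174.2/29.53 = 5.899 lunations, so 5 complete cycles and 26.55 d into the next.
Phase angle: θ = 360°·(26.55 d)/(29.53 d) = 323.7°.
With cos θ = 0.806, the lit fraction is (1 − 0.806)/2 ≈ 0.097, so 10%.

10%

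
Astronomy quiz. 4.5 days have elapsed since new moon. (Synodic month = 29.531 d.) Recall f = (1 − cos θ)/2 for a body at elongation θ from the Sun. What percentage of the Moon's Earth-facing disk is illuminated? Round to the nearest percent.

The Moon has covered 4.5/29.531 of its cycle, so θ ≈ 360° × 4.5/29.531 = 54.9°.
With cos θ = 0.576, the lit fraction is (1 − 0.576)/2 ≈ 0.212, so 21%.

21%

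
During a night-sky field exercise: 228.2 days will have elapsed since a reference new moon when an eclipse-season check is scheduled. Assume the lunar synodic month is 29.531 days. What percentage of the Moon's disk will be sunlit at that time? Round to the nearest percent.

228.2/29.531 = 7.727 lunations, so 7 complete cycles and 21.48 d into the next.
Elongation θ = 360° × 21.48/29.531 ≈ 261.9°.
Illuminated fraction = (1 − cos 261.9°)/2 = (1 − (-0.141))/2 ≈ 0.571, so 57%.

57%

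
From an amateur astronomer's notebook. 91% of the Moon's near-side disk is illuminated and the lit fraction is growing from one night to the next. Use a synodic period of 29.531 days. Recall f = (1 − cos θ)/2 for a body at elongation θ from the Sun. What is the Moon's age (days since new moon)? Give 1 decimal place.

From f = (1 − cos θ)/2: cos θ = 1 − 2×0.91 = -0.820; arccos → 145.1°.
The Moon is waxing (0°–180°), so θ = 145.1° directly.
At 360°/29.531 d per day, 145.1° corresponds to 11.90 days.

11.9 days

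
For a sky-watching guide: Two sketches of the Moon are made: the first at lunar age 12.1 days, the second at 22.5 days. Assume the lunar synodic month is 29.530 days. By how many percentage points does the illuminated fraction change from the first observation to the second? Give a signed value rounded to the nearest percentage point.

-46 percentage points

First observation: θ = 360°·12.1/29.530 = 147.5°, so f = 0.922.
Second observation: θ = 274.3°, f = 0.463.
Δf = 0.463 − 0.922 = -0.459, i.e. -46 pp.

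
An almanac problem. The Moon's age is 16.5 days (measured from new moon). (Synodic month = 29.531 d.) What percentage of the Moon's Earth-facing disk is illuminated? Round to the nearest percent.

97%

The Moon has covered 16.5/29.531 of its cycle, so θ ≈ 360° × 16.5/29.531 = 201.1°.
cos 201.1° = (-0.933), so f = (1 − (-0.933))/2 = 0.966, so 97%.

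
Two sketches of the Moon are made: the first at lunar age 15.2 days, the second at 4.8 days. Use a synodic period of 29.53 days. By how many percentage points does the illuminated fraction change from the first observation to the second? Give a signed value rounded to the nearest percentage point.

θ₁ = 360° × 15.2/29.53 = 185.3°, f₁ = (1 − cos θ₁)/2 = 0.998.
θ₂ = 360° × 4.8/29.53 = 58.5°, f₂ = (1 − cos θ₂)/2 = 0.239.
Change = f₂ − f₁ = -0.759 → -76 percentage points.

-76 percentage points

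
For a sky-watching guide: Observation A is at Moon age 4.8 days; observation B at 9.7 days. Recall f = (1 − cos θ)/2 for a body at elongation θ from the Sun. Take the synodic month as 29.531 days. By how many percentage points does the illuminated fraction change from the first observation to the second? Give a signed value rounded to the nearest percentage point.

+50 percentage points

First observation: θ = 360°·4.8/29.531 = 58.5°, so f = 0.239.
Second observation: θ = 118.2°, f = 0.737.
Δf = 0.737 − 0.239 = +0.498, i.e. +50 pp.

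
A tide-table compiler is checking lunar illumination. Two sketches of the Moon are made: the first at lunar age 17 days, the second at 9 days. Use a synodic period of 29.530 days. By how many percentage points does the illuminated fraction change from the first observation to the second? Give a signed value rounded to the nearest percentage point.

θ₁ = 360° × 17/29.530 = 207.2°, f₁ = (1 − cos θ₁)/2 = 0.945.
θ₂ = 360° × 9/29.530 = 109.7°, f₂ = (1 − cos θ₂)/2 = 0.669.
Change = f₂ − f₁ = -0.276 → -28 percentage points.

-28 percentage points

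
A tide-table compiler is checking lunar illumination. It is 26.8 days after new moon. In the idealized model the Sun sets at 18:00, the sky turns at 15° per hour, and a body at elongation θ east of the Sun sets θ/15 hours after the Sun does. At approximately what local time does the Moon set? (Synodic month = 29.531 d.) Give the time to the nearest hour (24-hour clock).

Elongation θ = 360° × 26.8/29.531 ≈ 326.7°.
The Moon trails the Sun by θ/15 = 326.7/15 ≈ 21.78 hours.
18:00 + 21.78 h ≈ 15:47 → 16:00 to the nearest hour.

16:00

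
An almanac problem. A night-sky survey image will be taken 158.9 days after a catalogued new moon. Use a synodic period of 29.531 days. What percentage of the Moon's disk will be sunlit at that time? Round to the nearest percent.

87%

Reduce mod P: 158.9 − 5×29.531 = 11.25 d into the current lunation.
Elongation θ = 360° × 11.25/29.531 ≈ 137.1°.
Illuminated fraction = (1 − cos 137.1°)/2 = (1 − (-0.732))/2 ≈ 0.866, so 87%.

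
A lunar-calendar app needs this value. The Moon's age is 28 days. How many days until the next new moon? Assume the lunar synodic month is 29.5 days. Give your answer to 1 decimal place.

1.5 days

The next new moon completes the synodic month: 29.5 − 28 = 1.500 days.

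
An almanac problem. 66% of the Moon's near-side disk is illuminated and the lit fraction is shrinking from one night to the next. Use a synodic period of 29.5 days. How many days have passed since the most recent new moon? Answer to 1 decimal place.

cos θ = 1 − 2f = -0.320, giving a principal value of 108.7°.
Since the Moon is past full (waning), take the reflex angle: θ = 360° − 108.7° = 251.3°.
At 360°/29.5 d per day, 251.3° corresponds to 20.60 days.

20.6 days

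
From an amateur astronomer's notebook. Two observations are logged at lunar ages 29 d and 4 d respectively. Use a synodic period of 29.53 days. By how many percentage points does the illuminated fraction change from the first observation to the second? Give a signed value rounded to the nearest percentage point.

+17 percentage points

First observation: θ = 360°·29/29.53 = 353.5°, so f = 0.003.
Second observation: θ = 48.8°, f = 0.170.
Δf = 0.170 − 0.003 = +0.167, i.e. +17 pp.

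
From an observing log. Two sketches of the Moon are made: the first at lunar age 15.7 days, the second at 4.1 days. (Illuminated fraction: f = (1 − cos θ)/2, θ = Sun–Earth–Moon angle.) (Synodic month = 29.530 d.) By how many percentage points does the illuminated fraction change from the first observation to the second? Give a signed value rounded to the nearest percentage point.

-81 pp

First observation: θ = 360°·15.7/29.530 = 191.4°, so f = 0.990.
Second observation: θ = 50.0°, f = 0.178.
Δf = 0.178 − 0.990 = -0.812, i.e. -81 pp.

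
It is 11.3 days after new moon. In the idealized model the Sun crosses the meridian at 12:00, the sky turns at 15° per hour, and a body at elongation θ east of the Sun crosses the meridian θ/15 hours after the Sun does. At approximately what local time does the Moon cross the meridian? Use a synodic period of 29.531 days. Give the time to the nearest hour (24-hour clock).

21:00

Elongation θ = 360° × 11.3/29.531 ≈ 137.8°.
Delay after the Sun = 137.8° / (15°/h) ≈ 9.18 h.
12:00 + 9.18 h ≈ 21:11 → 21:00 to the nearest hour.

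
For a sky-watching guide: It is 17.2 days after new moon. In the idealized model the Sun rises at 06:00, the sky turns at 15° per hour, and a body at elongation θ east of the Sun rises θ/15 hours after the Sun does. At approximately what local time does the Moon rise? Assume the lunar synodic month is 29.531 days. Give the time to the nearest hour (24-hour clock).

20:00

Phase angle: θ = 360°·(17.2 d)/(29.531 d) = 209.7°.
Delay after the Sun = 209.7° / (15°/h) ≈ 13.98 h.
06:00 + 13.98 h ≈ 19:59 → 20:00 to the nearest hour.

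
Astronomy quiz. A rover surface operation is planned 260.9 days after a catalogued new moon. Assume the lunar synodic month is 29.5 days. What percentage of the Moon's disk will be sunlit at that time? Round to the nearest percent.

260.9 d spans 8 complete synodic months (8 × 29.5 = 236.00 d) plus 24.90 d.
Phase angle: θ = 360°·(24.90 d)/(29.5 d) = 303.9°.
Illuminated fraction = (1 − cos 303.9°)/2 = (1 − 0.557)/2 ≈ 0.221, so 22%.

22%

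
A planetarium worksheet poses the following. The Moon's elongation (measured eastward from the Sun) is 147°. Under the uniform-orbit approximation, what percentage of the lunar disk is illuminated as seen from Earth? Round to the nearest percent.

cos 147° = (-0.839), so f = (1 − (-0.839))/2 = 0.919, i.e. 92%.

92%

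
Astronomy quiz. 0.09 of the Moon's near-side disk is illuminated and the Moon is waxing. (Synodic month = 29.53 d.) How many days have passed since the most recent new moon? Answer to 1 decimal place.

Invert f = (1 − cos θ)/2 to get cos θ = 1 − 2(0.09) = 0.820, hence θ₀ = arccos 0.820 = 34.9°.
The Moon is waxing (0°–180°), so θ = 34.9° directly.
Age = 29.53 × 34.9°/360° ≈ 2.86 days.

2.9 days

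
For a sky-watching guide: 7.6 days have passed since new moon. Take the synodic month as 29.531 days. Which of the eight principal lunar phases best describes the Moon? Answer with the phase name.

first quarter

θ ≈ 360° × 7.6/29.531 = 93°, which falls in the first quarter sector.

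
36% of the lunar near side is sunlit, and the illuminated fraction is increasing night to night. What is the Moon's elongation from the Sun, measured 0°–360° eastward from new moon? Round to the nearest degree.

From f = (1 − cos θ)/2: cos θ = 1 − 2×0.36 = 0.280; arccos → 73.7°.
Before full moon the principal value applies: θ = 73.7°.

74°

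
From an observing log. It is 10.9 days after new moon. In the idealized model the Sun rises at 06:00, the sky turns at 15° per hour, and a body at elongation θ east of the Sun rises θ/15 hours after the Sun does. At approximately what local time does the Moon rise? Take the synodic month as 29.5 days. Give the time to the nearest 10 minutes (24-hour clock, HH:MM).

Phase angle: θ = 360°·(10.9 d)/(29.5 d) = 133.0°.
At 15° of sky rotation per hour, 133.0° corresponds to a 8.87 h lag.
06:00 + 8.868 h ≈ 14:52 → 14:50 to the nearest ten minutes.

14:50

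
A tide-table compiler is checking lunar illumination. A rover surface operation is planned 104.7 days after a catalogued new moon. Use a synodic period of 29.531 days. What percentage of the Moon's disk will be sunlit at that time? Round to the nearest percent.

98%

Reduce mod P: 104.7 − 3×29.531 = 16.11 d into the current lunation.
The Moon has covered 16.11/29.531 of its cycle, so θ ≈ 360° × 16.11/29.531 = 196.4°.
With cos θ = (-0.960), the lit fraction is (1 − (-0.960))/2 ≈ 0.980, so 98%.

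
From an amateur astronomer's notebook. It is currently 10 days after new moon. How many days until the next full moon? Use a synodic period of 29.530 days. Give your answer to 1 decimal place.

4.8 days

Full moon is 0.5 of the way through the cycle: age 0.5 × 29.530 = 14.765 d.
So 4.765 days remain (14.765 − 10).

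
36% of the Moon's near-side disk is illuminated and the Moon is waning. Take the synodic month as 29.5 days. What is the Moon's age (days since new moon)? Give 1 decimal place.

Invert f = (1 − cos θ)/2 to get cos θ = 1 − 2(0.36) = 0.280, hence θ₀ = arccos 0.280 = 73.7°.
Since the Moon is past full (waning), take the reflex angle: θ = 360° − 73.7° = 286.3°.
Age = 29.5 × 286.3°/360° ≈ 23.46 days.

23.5 days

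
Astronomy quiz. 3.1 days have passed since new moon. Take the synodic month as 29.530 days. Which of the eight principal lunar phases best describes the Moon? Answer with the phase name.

θ ≈ 360° × 3.1/29.530 = 38°, which falls in the waxing crescent sector.

waxing crescent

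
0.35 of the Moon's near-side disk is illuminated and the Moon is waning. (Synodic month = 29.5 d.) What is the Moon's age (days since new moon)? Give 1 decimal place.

From f = (1 − cos θ)/2: cos θ = 1 − 2×0.35 = 0.300; arccos → 72.5°.
A waning Moon lies in 180°–360°, so θ = 360° − 72.5° = 287.5°.
At 360°/29.5 d per day, 287.5° corresponds to 23.56 days.

23.6 days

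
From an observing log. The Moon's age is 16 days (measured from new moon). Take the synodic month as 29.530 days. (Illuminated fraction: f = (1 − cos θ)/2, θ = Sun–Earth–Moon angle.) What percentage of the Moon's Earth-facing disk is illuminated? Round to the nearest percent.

Phase angle: θ = 360°·(16 d)/(29.530 d) = 195.1°.
cos 195.1° = (-0.966), so f = (1 − (-0.966))/2 = 0.983, so 98%.

98%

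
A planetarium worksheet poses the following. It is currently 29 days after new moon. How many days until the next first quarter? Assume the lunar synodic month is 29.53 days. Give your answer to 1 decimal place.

First quarter occurs at elongation 90°, i.e. at age 29.53 × 90/360 = 7.383 d.
This lunation's first quarter (7.383 d) has passed, so add one period: 36.913 − 29 = 7.913 days.

7.9 days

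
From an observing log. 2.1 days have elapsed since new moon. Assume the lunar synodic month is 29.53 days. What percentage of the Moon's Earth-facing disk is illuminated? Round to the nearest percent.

Phase angle: θ = 360°·(2.1 d)/(29.53 d) = 25.6°.
Illuminated fraction = (1 − cos 25.6°)/2 = (1 − 0.902)/2 ≈ 0.049, so 5%.

5%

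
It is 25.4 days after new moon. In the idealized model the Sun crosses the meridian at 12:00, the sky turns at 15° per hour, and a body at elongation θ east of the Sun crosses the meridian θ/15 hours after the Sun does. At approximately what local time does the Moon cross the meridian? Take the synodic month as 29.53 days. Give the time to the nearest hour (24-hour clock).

Elongation θ = 360° × 25.4/29.53 ≈ 309.7°.
At 15° of sky rotation per hour, 309.7° corresponds to a 20.64 h lag.
12:00 + 20.64 h ≈ 08:39 → 09:00 to the nearest hour.

09:00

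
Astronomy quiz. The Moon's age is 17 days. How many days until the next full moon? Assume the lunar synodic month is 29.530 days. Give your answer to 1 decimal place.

27.3 days

Full moon is 0.5 of the way through the cycle: age 0.5 × 29.530 = 14.765 d.
This lunation's full moon (14.765 d) has passed, so add one period: 44.295 − 17 = 27.295 days.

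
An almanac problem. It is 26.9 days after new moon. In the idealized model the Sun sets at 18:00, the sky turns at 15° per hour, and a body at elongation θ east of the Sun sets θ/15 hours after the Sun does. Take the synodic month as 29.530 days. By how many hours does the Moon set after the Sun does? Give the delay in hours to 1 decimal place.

The Moon has covered 26.9/29.530 of its cycle, so θ ≈ 360° × 26.9/29.530 = 327.9°.
At 15° of sky rotation per hour, 327.9° corresponds to a 21.86 h lag.
So the Moon sets 21.86 h after the Sun.

21.9 h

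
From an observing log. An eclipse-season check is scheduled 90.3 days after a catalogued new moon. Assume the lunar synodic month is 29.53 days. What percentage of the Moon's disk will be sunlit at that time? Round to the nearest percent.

3%

Reduce mod P: 90.3 − 3×29.53 = 1.71 d into the current lunation.
Elongation θ = 360° × 1.71/29.53 ≈ 20.8°.
Illuminated fraction = (1 − cos 20.8°)/2 = (1 − 0.935)/2 ≈ 0.033, so 3%.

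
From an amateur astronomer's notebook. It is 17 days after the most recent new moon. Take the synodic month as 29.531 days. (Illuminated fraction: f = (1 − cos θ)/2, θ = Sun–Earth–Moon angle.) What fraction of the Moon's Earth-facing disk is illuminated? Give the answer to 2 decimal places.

The Moon has covered 17/29.531 of its cycle, so θ ≈ 360° × 17/29.531 = 207.2°.
Illuminated fraction = (1 − cos 207.2°)/2 = (1 − (-0.889))/2 ≈ 0.945.

0.94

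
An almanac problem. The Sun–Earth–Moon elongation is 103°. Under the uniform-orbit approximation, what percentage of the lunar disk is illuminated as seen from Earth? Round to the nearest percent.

Half-versine of 103°: (1 − (-0.225))/2 = 0.612, i.e. 61%.

61%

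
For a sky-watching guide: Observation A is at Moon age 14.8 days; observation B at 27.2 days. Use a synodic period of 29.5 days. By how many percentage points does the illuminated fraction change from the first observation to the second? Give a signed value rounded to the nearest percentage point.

-94 percentage points

First observation: θ = 360°·14.8/29.5 = 180.6°, so f = 1.000.
Second observation: θ = 331.9°, f = 0.059.
Δf = 0.059 − 1.000 = -0.941, i.e. -94 pp.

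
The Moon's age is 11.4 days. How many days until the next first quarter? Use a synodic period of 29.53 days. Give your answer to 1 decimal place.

First quarter is 0.25 of the way through the cycle: age 0.25 × 29.53 = 7.383 d.
This lunation's first quarter (7.383 d) has passed, so add one period: 36.913 − 11.4 = 25.513 days.

25.5 days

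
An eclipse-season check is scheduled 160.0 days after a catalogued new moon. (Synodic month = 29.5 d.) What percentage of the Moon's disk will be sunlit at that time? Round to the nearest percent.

Reduce mod P: 160.0 − 5×29.5 = 12.50 d into the current lunation.
Elongation θ = 360° × 12.50/29.5 ≈ 152.5°.
Illuminated fraction = (1 − cos 152.5°)/2 = (1 − (-0.887))/2 ≈ 0.944, so 94%.

94%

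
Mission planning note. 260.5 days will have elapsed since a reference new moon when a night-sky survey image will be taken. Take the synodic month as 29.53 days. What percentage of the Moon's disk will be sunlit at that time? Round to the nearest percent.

28%

Reduce mod P: 260.5 − 8×29.53 = 24.26 d into the current lunation.
Elongation θ = 360° × 24.26/29.53 ≈ 295.8°.
cos 295.8° = 0.434, so f = (1 − 0.434)/2 = 0.283, so 28%.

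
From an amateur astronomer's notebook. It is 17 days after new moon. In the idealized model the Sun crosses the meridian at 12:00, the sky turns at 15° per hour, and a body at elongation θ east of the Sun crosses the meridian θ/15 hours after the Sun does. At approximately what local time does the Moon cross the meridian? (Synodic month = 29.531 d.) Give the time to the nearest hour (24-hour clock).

02:00

The Moon has covered 17/29.531 of its cycle, so θ ≈ 360° × 17/29.531 = 207.2°.
Delay after the Sun = 207.2° / (15°/h) ≈ 13.82 h.
12:00 + 13.82 h ≈ 01:49 → 02:00 to the nearest hour.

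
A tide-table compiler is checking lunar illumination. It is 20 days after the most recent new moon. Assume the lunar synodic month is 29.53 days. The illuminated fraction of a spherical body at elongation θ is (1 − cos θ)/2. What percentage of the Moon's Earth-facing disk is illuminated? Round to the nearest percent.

72%

Elongation θ = 360° × 20/29.53 ≈ 243.8°.
cos 243.8° = (-0.441), so f = (1 − (-0.441))/2 = 0.721, so 72%.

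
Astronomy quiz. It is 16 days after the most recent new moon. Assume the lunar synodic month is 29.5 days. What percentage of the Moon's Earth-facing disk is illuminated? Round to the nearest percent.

98%

Phase angle: θ = 360°·(16 d)/(29.5 d) = 195.3°.
Illuminated fraction = (1 − cos 195.3°)/2 = (1 − (-0.965))/2 ≈ 0.982, so 98%.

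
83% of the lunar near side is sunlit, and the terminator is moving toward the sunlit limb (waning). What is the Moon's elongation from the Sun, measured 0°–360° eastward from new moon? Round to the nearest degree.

229°

Invert f = (1 − cos θ)/2 to get cos θ = 1 − 2(0.83) = -0.660, hence θ₀ = arccos -0.660 = 131.3°.
Since the Moon is past full (waning), take the reflex angle: θ = 360° − 131.3° = 228.7°.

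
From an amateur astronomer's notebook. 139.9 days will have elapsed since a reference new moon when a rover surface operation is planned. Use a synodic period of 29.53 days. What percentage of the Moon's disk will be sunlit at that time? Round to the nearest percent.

139.9 d spans 4 complete synodic months (4 × 29.53 = 118.12 d) plus 21.78 d.
Elongation θ = 360° × 21.78/29.53 ≈ 265.5°.
Illuminated fraction = (1 − cos 265.5°)/2 = (1 − (-0.078))/2 ≈ 0.539, so 54%.

54%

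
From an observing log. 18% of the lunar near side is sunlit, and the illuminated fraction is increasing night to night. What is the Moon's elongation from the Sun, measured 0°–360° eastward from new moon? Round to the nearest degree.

50°

cos θ = 1 − 2f = 0.640, giving a principal value of 50.2°.
Before full moon the principal value applies: θ = 50.2°.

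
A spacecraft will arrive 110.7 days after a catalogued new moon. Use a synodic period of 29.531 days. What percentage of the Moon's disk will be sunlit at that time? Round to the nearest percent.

Reduce mod P: 110.7 − 3×29.531 = 22.11 d into the current lunation.
The Moon has covered 22.11/29.531 of its cycle, so θ ≈ 360° × 22.11/29.531 = 269.5°.
Illuminated fraction = (1 − cos 269.5°)/2 = (1 − (-0.009))/2 ≈ 0.504, so 50%.

50%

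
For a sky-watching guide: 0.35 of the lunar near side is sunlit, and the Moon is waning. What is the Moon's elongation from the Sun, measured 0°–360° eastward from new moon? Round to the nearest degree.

From f = (1 − cos θ)/2: cos θ = 1 − 2×0.35 = 0.300; arccos → 72.5°.
Waning ⇒ past full, so θ = 360° − 72.5° = 287.5°.

287°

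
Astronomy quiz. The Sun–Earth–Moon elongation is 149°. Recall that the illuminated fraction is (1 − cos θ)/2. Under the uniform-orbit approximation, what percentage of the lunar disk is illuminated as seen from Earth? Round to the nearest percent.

Half-versine of 149°: (1 − (-0.857))/2 = 0.929, i.e. 93%.

93%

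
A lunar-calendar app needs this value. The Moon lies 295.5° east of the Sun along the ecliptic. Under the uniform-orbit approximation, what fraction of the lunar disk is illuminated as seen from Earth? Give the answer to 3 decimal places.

Half-versine of 295.5°: (1 − 0.431)/2 = 0.285.

0.285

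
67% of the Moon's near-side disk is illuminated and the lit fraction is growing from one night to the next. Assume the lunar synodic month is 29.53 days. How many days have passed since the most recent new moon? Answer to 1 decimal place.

cos θ = 1 − 2f = -0.340, giving a principal value of 109.9°.
Waxing ⇒ before full, so θ = 109.9°.
That fraction of the synodic month is 109.9/360 × 29.53 d ≈ 9.01 d.

9.0 days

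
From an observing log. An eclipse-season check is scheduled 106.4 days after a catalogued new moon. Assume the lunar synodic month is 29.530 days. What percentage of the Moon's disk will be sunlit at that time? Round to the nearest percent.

106.4/29.530 = 3.603 lunations, so 3 complete cycles and 17.81 d into the next.
Phase angle: θ = 360°·(17.81 d)/(29.530 d) = 217.1°.
With cos θ = (-0.797), the lit fraction is (1 − (-0.797))/2 ≈ 0.899, so 90%.

90%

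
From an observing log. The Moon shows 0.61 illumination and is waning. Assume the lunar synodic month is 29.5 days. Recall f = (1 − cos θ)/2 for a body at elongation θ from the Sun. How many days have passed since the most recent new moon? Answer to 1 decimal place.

21.1 days

cos θ = 1 − 2f = -0.220, giving a principal value of 102.7°.
Waning ⇒ past full, so θ = 360° − 102.7° = 257.3°.
That fraction of the synodic month is 257.3/360 × 29.5 d ≈ 21.08 d.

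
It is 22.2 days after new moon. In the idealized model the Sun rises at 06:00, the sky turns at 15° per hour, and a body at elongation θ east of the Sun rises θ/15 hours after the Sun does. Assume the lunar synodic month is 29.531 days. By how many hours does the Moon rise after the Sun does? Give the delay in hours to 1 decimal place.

18.0 h

Phase angle: θ = 360°·(22.2 d)/(29.531 d) = 270.6°.
The Moon trails the Sun by θ/15 = 270.6/15 ≈ 18.04 hours.
So the Moon rises 18.04 h after the Sun.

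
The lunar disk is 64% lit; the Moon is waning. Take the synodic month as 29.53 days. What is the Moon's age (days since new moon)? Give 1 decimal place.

20.8 days

Invert f = (1 − cos θ)/2 to get cos θ = 1 − 2(0.64) = -0.280, hence θ₀ = arccos -0.280 = 106.3°.
Waning ⇒ past full, so θ = 360° − 106.3° = 253.7°.
Age = 29.53 × 253.7°/360° ≈ 20.81 days.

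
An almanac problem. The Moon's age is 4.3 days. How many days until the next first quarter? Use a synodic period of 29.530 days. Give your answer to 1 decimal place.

First quarter occurs at elongation 90°, i.e. at age 29.530 × 90/360 = 7.383 d.
So 3.083 days remain (7.383 − 4.3).

3.1 days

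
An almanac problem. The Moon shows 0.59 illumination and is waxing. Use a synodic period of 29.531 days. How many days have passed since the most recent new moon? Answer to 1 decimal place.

Invert f = (1 − cos θ)/2 to get cos θ = 1 − 2(0.59) = -0.180, hence θ₀ = arccos -0.180 = 100.4°.
The Moon is waxing (0°–180°), so θ = 100.4° directly.
That fraction of the synodic month is 100.4/360 × 29.531 d ≈ 8.23 d.

8.2 days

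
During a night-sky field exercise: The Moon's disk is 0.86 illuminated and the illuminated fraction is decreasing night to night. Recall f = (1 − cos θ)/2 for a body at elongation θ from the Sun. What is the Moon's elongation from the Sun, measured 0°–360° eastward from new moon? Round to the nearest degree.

Invert f = (1 − cos θ)/2 to get cos θ = 1 − 2(0.86) = -0.720, hence θ₀ = arccos -0.720 = 136.1°.
Waning ⇒ past full, so θ = 360° − 136.1° = 223.9°.

224°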